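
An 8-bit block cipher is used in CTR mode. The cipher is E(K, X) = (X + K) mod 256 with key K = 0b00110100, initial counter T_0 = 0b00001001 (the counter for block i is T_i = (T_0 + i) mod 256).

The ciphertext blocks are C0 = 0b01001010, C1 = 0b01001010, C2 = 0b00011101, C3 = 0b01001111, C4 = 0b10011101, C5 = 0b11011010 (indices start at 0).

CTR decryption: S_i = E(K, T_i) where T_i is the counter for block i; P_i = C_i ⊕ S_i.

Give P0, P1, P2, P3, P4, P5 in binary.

P0 = 0b01110111, P1 = 0b01110100, P2 = 0b00100010, P3 = 0b00001111, P4 = 0b11011100, P5 = 0b10011000

P0: T = 0b00001001, S = E(K, T) = 0b00111101; 0b01001010 ⊕ 0b00111101 = 0b01110111.
P1: T = 0b00001010, S = E(K, T) = 0b00111110; 0b01001010 ⊕ 0b00111110 = 0b01110100.
P2: T = 0b00001011, S = E(K, T) = 0b00111111; 0b00011101 ⊕ 0b00111111 = 0b00100010.
P3: T = 0b00001100, S = E(K, T) = 0b01000000; 0b01001111 ⊕ 0b01000000 = 0b00001111.
P4: T = 0b00001101, S = E(K, T) = 0b01000001; 0b10011101 ⊕ 0b01000001 = 0b11011100.
P5: T = 0b00001110, S = E(K, T) = 0b01000010; 0b11011010 ⊕ 0b01000010 = 0b10011000.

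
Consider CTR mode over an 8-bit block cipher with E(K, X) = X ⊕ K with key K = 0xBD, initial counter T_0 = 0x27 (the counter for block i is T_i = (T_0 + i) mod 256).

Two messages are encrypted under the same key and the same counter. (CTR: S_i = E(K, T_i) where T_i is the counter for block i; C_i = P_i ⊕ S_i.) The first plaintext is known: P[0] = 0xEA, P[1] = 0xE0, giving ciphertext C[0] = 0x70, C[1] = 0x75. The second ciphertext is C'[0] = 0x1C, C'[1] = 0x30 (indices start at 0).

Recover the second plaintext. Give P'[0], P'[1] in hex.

In CTR with a reused counter, both messages share the same keystream S_i, so C_i ⊕ C'_i = P_i ⊕ P'_i and thus P'_i = P_i ⊕ C_i ⊕ C'_i.
P'[0]: 0xEA ⊕ 0x70 ⊕ 0x1C = 0x86.
P'[1]: 0xE0 ⊕ 0x75 ⊕ 0x30 = 0xA5.

P'[0] = 0x86, P'[1] = 0xA5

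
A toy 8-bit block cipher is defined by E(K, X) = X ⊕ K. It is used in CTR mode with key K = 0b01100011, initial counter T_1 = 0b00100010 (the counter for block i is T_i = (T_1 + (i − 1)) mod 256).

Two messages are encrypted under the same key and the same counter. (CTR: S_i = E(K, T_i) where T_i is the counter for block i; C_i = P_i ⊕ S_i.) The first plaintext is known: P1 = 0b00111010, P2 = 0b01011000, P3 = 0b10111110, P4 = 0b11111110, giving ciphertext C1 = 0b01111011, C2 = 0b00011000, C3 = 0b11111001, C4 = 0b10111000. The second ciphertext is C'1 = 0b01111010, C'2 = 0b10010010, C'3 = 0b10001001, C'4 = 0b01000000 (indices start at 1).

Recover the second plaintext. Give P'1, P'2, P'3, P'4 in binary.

P'1 = 0b00111011, P'2 = 0b11010010, P'3 = 0b11001110, P'4 = 0b00000110

In CTR with a reused counter, both messages share the same keystream S_i, so C_i ⊕ C'_i = P_i ⊕ P'_i and thus P'_i = P_i ⊕ C_i ⊕ C'_i.
P'1: 0b00111010 ⊕ 0b01111011 ⊕ 0b01111010 = 0b00111011.
P'2: 0b01011000 ⊕ 0b00011000 ⊕ 0b10010010 = 0b11010010.
P'3: 0b10111110 ⊕ 0b11111001 ⊕ 0b10001001 = 0b11001110.
P'4: 0b11111110 ⊕ 0b10111000 ⊕ 0b01000000 = 0b00000110.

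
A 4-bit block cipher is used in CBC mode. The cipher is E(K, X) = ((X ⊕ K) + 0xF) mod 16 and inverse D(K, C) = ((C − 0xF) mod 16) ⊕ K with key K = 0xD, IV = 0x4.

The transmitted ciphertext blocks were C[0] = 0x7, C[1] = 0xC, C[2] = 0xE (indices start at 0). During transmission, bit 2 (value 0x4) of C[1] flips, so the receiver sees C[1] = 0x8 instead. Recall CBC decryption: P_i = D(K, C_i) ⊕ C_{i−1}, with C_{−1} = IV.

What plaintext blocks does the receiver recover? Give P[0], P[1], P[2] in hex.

P[0] = 0x1, P[1] = 0x3, P[2] = 0xA

Only C[1] changed, to 0x8. In CBC, a change in C_i garbles P_i and flips the same bit in P_{i+1}. Decrypting the received ciphertext:
P[0]: D(K, 0x7) = 0x5; 0x5 ⊕ 0x4 = 0x1.
P[1]: D(K, 0x8) = 0x4; 0x4 ⊕ 0x7 = 0x3.
P[2]: D(K, 0xE) = 0x2; 0x2 ⊕ 0x8 = 0xA.
Blocks that differ from the original plaintext: P[1], P[2].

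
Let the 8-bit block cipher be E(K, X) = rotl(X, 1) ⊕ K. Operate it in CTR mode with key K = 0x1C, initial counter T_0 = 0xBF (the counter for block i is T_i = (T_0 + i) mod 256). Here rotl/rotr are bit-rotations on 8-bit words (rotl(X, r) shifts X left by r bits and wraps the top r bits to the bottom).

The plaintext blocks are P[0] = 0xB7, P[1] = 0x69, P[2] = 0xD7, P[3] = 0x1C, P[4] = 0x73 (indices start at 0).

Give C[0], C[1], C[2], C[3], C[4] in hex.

C[0] = 0xD4, C[1] = 0xF4, C[2] = 0x48, C[3] = 0x85, C[4] = 0xE8

CTR encryption: S_i = E(K, T_i) where T_i is the counter for block i; C_i = P_i ⊕ S_i.
C[0]: T = 0xBF, S = E(K, T) = 0x63; 0xB7 ⊕ 0x63 = 0xD4.
C[1]: T = 0xC0, S = E(K, T) = 0x9D; 0x69 ⊕ 0x9D = 0xF4.
C[2]: T = 0xC1, S = E(K, T) = 0x9F; 0xD7 ⊕ 0x9F = 0x48.
C[3]: T = 0xC2, S = E(K, T) = 0x99; 0x1C ⊕ 0x99 = 0x85.
C[4]: T = 0xC3, S = E(K, T) = 0x9B; 0x73 ⊕ 0x9B = 0xE8.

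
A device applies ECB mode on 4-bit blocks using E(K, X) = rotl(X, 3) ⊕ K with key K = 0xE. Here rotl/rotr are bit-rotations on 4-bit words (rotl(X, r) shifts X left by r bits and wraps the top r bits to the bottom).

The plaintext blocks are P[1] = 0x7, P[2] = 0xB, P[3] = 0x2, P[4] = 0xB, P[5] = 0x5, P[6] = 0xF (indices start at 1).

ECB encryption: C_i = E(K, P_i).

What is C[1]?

C[1] = 0x5

C[1]: E(K, 0x7) = 0x5.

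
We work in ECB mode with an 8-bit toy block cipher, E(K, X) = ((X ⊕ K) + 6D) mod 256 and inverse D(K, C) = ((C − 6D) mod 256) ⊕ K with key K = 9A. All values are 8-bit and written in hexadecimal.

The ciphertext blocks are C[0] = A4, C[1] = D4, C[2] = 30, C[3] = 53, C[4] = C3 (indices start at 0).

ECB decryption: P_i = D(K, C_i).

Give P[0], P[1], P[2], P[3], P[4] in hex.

P[0] = AD, P[1] = FD, P[2] = 59, P[3] = 7C, P[4] = CC

P[0]: D(K, A4) = AD.
P[1]: D(K, D4) = FD.
P[2]: D(K, 30) = 59.
P[3]: D(K, 53) = 7C.
P[4]: D(K, C3) = CC.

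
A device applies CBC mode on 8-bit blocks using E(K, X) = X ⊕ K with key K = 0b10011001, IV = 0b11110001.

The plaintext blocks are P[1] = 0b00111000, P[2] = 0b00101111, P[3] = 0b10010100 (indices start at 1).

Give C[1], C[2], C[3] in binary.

CBC encryption: C_i = E(K, P_i ⊕ C_{i−1}), with C_{0} = IV.
C[1]: P[1] ⊕ 0b11110001 = 0b11001001; E(K, 0b11001001) = 0b01010000.
C[2]: P[2] ⊕ 0b01010000 = 0b01111111; E(K, 0b01111111) = 0b11100110.
C[3]: P[3] ⊕ 0b11100110 = 0b01110010; E(K, 0b01110010) = 0b11101011.

C[1] = 0b01010000, C[2] = 0b11100110, C[3] = 0b11101011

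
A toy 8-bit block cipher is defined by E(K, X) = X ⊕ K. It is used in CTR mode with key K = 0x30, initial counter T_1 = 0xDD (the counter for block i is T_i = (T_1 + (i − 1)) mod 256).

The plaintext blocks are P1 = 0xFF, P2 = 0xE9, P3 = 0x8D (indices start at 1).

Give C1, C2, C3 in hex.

C1 = 0x12, C2 = 0x07, C3 = 0x62

CTR encryption: S_i = E(K, T_i) where T_i is the counter for block i; C_i = P_i ⊕ S_i.
C1: T = 0xDD, S = E(K, T) = 0xED; 0xFF ⊕ 0xED = 0x12.
C2: T = 0xDE, S = E(K, T) = 0xEE; 0xE9 ⊕ 0xEE = 0x07.
C3: T = 0xDF, S = E(K, T) = 0xEF; 0x8D ⊕ 0xEF = 0x62.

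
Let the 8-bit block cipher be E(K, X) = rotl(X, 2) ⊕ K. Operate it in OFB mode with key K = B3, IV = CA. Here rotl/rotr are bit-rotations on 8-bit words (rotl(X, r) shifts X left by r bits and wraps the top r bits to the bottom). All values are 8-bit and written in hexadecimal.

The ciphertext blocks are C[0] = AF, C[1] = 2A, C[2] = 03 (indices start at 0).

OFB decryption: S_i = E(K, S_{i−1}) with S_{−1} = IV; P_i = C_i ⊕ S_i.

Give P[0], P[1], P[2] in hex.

P[0]: S = E(K, CA) = 98; AF ⊕ 98 = 37.
P[1]: S = E(K, 98) = D1; 2A ⊕ D1 = FB.
P[2]: S = E(K, D1) = F4; 03 ⊕ F4 = F7.

P[0] = 37, P[1] = FB, P[2] = F7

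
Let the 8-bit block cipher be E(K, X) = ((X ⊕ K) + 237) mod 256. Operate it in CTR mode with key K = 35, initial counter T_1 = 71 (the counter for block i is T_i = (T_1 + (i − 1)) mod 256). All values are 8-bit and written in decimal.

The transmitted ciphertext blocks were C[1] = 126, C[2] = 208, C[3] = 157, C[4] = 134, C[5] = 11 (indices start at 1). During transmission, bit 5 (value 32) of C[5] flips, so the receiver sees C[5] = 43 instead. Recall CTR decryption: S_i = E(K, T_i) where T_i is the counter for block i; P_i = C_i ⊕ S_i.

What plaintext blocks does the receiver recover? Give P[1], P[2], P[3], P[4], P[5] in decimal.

Only C[5] changed, to 43. In CTR, a change in C_i flips the same bit in P_i only; the keystream is unaffected. Decrypting the received ciphertext:
P[1]: T = 71, S = E(K, T) = 81; 126 ⊕ 81 = 47.
P[2]: T = 72, S = E(K, T) = 88; 208 ⊕ 88 = 136.
P[3]: T = 73, S = E(K, T) = 87; 157 ⊕ 87 = 202.
P[4]: T = 74, S = E(K, T) = 86; 134 ⊕ 86 = 208.
P[5]: T = 75, S = E(K, T) = 85; 43 ⊕ 85 = 126.
Blocks that differ from the original plaintext: P[5].

P[1] = 47, P[2] = 136, P[3] = 202, P[4] = 208, P[5] = 126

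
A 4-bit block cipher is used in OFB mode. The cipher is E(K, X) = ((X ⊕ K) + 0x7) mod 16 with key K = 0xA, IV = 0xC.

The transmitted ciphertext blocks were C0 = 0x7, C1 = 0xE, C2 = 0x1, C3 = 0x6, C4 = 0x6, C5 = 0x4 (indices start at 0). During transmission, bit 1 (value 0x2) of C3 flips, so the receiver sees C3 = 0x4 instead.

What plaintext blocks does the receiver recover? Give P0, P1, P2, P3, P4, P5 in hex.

P0 = 0xA, P1 = 0x0, P2 = 0xA, P3 = 0xC, P4 = 0xF, P5 = 0xE

OFB decryption: S_i = E(K, S_{i−1}) with S_{−1} = IV; P_i = C_i ⊕ S_i.
Only C3 changed, to 0x4. In OFB, a change in C_i flips the same bit in P_i only; the keystream is unaffected. Decrypting the received ciphertext:
P0: S = E(K, 0xC) = 0xD; 0x7 ⊕ 0xD = 0xA.
P1: S = E(K, 0xD) = 0xE; 0xE ⊕ 0xE = 0x0.
P2: S = E(K, 0xE) = 0xB; 0x1 ⊕ 0xB = 0xA.
P3: S = E(K, 0xB) = 0x8; 0x4 ⊕ 0x8 = 0xC.
P4: S = E(K, 0x8) = 0x9; 0x6 ⊕ 0x9 = 0xF.
P5: S = E(K, 0x9) = 0xA; 0x4 ⊕ 0xA = 0xE.
Blocks that differ from the original plaintext: P3.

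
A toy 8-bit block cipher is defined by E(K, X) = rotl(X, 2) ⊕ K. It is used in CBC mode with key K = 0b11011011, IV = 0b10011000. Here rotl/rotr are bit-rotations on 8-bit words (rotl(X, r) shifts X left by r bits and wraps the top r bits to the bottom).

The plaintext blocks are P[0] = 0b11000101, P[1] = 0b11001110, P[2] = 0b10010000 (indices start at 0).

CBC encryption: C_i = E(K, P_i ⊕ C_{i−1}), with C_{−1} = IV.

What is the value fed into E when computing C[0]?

C[0]: P[0] ⊕ 0b10011000 = 0b01011101; E(K, 0b01011101) = 0b10101110.
So the input to E for block [0] is 0b01011101.

0b01011101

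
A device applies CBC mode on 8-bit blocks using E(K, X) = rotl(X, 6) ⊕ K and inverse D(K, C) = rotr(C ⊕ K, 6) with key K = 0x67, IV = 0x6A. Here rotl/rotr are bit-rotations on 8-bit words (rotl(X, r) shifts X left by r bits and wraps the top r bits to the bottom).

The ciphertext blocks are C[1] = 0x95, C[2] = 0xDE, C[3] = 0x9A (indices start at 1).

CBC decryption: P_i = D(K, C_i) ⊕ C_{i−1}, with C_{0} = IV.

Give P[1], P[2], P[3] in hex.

P[1]: D(K, 0x95) = 0xCB; 0xCB ⊕ 0x6A = 0xA1.
P[2]: D(K, 0xDE) = 0xE6; 0xE6 ⊕ 0x95 = 0x73.
P[3]: D(K, 0x9A) = 0xF7; 0xF7 ⊕ 0xDE = 0x29.

P[1] = 0xA1, P[2] = 0x73, P[3] = 0x29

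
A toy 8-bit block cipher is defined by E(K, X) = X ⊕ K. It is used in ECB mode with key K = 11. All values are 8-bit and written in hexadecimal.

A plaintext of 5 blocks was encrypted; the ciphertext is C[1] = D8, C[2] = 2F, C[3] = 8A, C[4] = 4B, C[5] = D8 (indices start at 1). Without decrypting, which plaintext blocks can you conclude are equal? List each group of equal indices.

P[1] = P[5]

ECB encrypts each block independently with the same key, so equal ciphertext blocks imply equal plaintext blocks.
C[1] = C[5] = D8, so P[1] = P[5].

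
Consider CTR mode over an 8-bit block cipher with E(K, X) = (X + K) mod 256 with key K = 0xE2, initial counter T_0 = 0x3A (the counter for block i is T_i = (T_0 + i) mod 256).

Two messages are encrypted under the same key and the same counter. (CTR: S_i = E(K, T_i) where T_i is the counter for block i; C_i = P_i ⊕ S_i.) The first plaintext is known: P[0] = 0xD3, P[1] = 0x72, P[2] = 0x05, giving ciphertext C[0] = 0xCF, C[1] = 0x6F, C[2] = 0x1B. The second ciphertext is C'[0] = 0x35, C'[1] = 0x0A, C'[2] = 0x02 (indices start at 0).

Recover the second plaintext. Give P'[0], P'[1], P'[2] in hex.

P'[0] = 0x29, P'[1] = 0x17, P'[2] = 0x1C

In CTR with a reused counter, both messages share the same keystream S_i, so C_i ⊕ C'_i = P_i ⊕ P'_i and thus P'_i = P_i ⊕ C_i ⊕ C'_i.
P'[0]: 0xD3 ⊕ 0xCF ⊕ 0x35 = 0x29.
P'[1]: 0x72 ⊕ 0x6F ⊕ 0x0A = 0x17.
P'[2]: 0x05 ⊕ 0x1B ⊕ 0x02 = 0x1C.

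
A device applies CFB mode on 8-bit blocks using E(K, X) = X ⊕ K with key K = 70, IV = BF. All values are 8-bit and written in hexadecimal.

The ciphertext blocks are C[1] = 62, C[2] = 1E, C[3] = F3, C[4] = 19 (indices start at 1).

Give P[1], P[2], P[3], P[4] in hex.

CFB decryption: P_i = C_i ⊕ E(K, C_{i−1}), with C_{0} = IV.
P[1]: E(K, BF) = CF; 62 ⊕ CF = AD.
P[2]: E(K, 62) = 12; 1E ⊕ 12 = 0C.
P[3]: E(K, 1E) = 6E; F3 ⊕ 6E = 9D.
P[4]: E(K, F3) = 83; 19 ⊕ 83 = 9A.

P[1] = AD, P[2] = 0C, P[3] = 9D, P[4] = 9A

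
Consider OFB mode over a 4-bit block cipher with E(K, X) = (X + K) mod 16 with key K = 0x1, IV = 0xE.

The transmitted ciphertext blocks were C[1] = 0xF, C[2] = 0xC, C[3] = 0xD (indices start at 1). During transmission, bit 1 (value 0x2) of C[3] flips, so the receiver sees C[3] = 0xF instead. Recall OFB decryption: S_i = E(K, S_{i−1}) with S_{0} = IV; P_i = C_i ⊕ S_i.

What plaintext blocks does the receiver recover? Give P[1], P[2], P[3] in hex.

P[1] = 0x0, P[2] = 0xC, P[3] = 0xE

Only C[3] changed, to 0xF. In OFB, a change in C_i flips the same bit in P_i only; the keystream is unaffected. Decrypting the received ciphertext:
P[1]: S = E(K, 0xE) = 0xF; 0xF ⊕ 0xF = 0x0.
P[2]: S = E(K, 0xF) = 0x0; 0xC ⊕ 0x0 = 0xC.
P[3]: S = E(K, 0x0) = 0x1; 0xF ⊕ 0x1 = 0xE.
Blocks that differ from the original plaintext: P[3].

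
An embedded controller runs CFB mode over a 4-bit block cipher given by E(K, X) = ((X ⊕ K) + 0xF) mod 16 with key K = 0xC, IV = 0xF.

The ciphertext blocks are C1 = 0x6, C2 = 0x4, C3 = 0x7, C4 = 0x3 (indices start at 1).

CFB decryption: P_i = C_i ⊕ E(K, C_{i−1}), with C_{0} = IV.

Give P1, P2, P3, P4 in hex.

P1 = 0x4, P2 = 0xD, P3 = 0x0, P4 = 0x9

P1: E(K, 0xF) = 0x2; 0x6 ⊕ 0x2 = 0x4.
P2: E(K, 0x6) = 0x9; 0x4 ⊕ 0x9 = 0xD.
P3: E(K, 0x4) = 0x7; 0x7 ⊕ 0x7 = 0x0.
P4: E(K, 0x7) = 0xA; 0x3 ⊕ 0xA = 0x9.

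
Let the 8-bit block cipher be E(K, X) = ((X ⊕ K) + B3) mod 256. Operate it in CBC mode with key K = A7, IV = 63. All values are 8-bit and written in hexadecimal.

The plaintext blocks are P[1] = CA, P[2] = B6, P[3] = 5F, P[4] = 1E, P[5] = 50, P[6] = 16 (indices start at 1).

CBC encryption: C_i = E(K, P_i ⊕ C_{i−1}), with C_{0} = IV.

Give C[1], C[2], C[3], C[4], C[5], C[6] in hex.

C[1] = C1, C[2] = 83, C[3] = 2E, C[4] = 4A, C[5] = 70, C[6] = 74

C[1]: P[1] ⊕ 63 = A9; E(K, A9) = C1.
C[2]: P[2] ⊕ C1 = 77; E(K, 77) = 83.
C[3]: P[3] ⊕ 83 = DC; E(K, DC) = 2E.
C[4]: P[4] ⊕ 2E = 30; E(K, 30) = 4A.
C[5]: P[5] ⊕ 4A = 1A; E(K, 1A) = 70.
C[6]: P[6] ⊕ 70 = 66; E(K, 66) = 74.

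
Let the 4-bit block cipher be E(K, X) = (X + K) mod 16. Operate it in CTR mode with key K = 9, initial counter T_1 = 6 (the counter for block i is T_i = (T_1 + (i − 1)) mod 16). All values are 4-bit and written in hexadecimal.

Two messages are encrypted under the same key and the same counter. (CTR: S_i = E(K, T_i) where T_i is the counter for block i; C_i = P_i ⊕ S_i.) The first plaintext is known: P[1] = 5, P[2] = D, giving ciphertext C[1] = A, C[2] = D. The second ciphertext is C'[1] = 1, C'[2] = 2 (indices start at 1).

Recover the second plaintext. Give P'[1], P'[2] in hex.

P'[1] = E, P'[2] = 2

In CTR with a reused counter, both messages share the same keystream S_i, so C_i ⊕ C'_i = P_i ⊕ P'_i and thus P'_i = P_i ⊕ C_i ⊕ C'_i.
P'[1]: 5 ⊕ A ⊕ 1 = E.
P'[2]: D ⊕ D ⊕ 2 = 2.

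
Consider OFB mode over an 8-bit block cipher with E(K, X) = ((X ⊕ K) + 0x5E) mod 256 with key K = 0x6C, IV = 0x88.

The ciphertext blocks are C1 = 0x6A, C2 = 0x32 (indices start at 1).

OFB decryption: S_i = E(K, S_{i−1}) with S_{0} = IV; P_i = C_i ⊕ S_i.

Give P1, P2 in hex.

P1 = 0x28, P2 = 0xBE

P1: S = E(K, 0x88) = 0x42; 0x6A ⊕ 0x42 = 0x28.
P2: S = E(K, 0x42) = 0x8C; 0x32 ⊕ 0x8C = 0xBE.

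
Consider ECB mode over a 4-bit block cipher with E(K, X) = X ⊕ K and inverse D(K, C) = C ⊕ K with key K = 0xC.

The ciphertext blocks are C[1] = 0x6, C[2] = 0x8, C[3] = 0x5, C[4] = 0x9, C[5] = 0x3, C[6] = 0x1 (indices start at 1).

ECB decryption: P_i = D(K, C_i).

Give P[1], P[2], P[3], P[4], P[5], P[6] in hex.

P[1] = 0xA, P[2] = 0x4, P[3] = 0x9, P[4] = 0x5, P[5] = 0xF, P[6] = 0xD

P[1]: D(K, 0x6) = 0xA.
P[2]: D(K, 0x8) = 0x4.
P[3]: D(K, 0x5) = 0x9.
P[4]: D(K, 0x9) = 0x5.
P[5]: D(K, 0x3) = 0xF.
P[6]: D(K, 0x1) = 0xD.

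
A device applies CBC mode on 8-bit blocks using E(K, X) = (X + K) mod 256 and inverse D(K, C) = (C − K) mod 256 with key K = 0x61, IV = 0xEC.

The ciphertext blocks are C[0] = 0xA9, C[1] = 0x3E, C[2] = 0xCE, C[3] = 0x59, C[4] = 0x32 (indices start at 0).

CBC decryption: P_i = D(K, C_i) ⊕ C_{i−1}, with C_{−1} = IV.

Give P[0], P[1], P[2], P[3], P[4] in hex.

P[0] = 0xA4, P[1] = 0x74, P[2] = 0x53, P[3] = 0x36, P[4] = 0x88

P[0]: D(K, 0xA9) = 0x48; 0x48 ⊕ 0xEC = 0xA4.
P[1]: D(K, 0x3E) = 0xDD; 0xDD ⊕ 0xA9 = 0x74.
P[2]: D(K, 0xCE) = 0x6D; 0x6D ⊕ 0x3E = 0x53.
P[3]: D(K, 0x59) = 0xF8; 0xF8 ⊕ 0xCE = 0x36.
P[4]: D(K, 0x32) = 0xD1; 0xD1 ⊕ 0x59 = 0x88.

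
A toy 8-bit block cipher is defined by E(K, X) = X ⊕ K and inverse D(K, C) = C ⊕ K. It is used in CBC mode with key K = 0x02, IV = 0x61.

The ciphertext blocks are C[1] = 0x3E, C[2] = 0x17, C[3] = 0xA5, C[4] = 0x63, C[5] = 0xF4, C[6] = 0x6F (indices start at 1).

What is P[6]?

CBC decryption: P_i = D(K, C_i) ⊕ C_{i−1}, with C_{0} = IV.
P[6]: D(K, 0x6F) = 0x6D; 0x6D ⊕ 0xF4 = 0x99.

P[6] = 0x99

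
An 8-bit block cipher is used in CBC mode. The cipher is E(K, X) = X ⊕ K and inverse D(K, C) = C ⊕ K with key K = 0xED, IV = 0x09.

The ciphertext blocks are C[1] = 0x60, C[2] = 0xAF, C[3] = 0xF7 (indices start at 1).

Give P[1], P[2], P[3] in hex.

CBC decryption: P_i = D(K, C_i) ⊕ C_{i−1}, with C_{0} = IV.
P[1]: D(K, 0x60) = 0x8D; 0x8D ⊕ 0x09 = 0x84.
P[2]: D(K, 0xAF) = 0x42; 0x42 ⊕ 0x60 = 0x22.
P[3]: D(K, 0xF7) = 0x1A; 0x1A ⊕ 0xAF = 0xB5.

P[1] = 0x84, P[2] = 0x22, P[3] = 0xB5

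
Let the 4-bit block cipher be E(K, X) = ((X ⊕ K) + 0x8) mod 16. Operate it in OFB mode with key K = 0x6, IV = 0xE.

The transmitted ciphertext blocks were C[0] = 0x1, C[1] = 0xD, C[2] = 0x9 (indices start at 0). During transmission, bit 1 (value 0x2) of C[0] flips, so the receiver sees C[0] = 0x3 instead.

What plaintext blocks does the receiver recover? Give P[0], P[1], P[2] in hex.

OFB decryption: S_i = E(K, S_{i−1}) with S_{−1} = IV; P_i = C_i ⊕ S_i.
Only C[0] changed, to 0x3. In OFB, a change in C_i flips the same bit in P_i only; the keystream is unaffected. Decrypting the received ciphertext:
P[0]: S = E(K, 0xE) = 0x0; 0x3 ⊕ 0x0 = 0x3.
P[1]: S = E(K, 0x0) = 0xE; 0xD ⊕ 0xE = 0x3.
P[2]: S = E(K, 0xE) = 0x0; 0x9 ⊕ 0x0 = 0x9.
Blocks that differ from the original plaintext: P[0].

P[0] = 0x3, P[1] = 0x3, P[2] = 0x9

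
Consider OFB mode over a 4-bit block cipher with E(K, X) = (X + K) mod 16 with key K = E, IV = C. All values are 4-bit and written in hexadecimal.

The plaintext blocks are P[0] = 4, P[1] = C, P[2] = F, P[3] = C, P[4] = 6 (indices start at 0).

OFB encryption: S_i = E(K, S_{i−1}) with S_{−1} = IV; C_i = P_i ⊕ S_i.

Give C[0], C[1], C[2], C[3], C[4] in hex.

C[0] = E, C[1] = 4, C[2] = 9, C[3] = 8, C[4] = 4

C[0]: S = E(K, C) = A; 4 ⊕ A = E.
C[1]: S = E(K, A) = 8; C ⊕ 8 = 4.
C[2]: S = E(K, 8) = 6; F ⊕ 6 = 9.
C[3]: S = E(K, 6) = 4; C ⊕ 4 = 8.
C[4]: S = E(K, 4) = 2; 6 ⊕ 2 = 4.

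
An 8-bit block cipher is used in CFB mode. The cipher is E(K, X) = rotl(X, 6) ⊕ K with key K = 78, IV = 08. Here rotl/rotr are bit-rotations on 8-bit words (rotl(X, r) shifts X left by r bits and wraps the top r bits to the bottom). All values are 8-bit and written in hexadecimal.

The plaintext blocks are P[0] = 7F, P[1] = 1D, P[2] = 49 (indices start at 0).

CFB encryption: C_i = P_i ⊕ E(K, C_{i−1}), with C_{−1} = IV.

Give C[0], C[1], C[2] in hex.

C[0]: E(K, 08) = 7A; 7F ⊕ 7A = 05.
C[1]: E(K, 05) = 39; 1D ⊕ 39 = 24.
C[2]: E(K, 24) = 71; 49 ⊕ 71 = 38.

C[0] = 05, C[1] = 24, C[2] = 38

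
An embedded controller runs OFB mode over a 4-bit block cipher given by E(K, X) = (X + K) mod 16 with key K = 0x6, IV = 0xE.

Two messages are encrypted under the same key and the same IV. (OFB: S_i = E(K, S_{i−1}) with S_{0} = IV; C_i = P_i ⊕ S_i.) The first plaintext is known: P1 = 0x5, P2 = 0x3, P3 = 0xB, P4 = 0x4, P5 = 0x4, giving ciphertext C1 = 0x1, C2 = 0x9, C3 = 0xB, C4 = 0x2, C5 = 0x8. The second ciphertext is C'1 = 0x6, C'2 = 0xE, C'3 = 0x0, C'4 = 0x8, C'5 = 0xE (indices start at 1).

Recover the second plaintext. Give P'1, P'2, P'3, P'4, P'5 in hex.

P'1 = 0x2, P'2 = 0x4, P'3 = 0x0, P'4 = 0xE, P'5 = 0x2

In OFB with a reused IV, both messages share the same keystream S_i, so C_i ⊕ C'_i = P_i ⊕ P'_i and thus P'_i = P_i ⊕ C_i ⊕ C'_i.
P'1: 0x5 ⊕ 0x1 ⊕ 0x6 = 0x2.
P'2: 0x3 ⊕ 0x9 ⊕ 0xE = 0x4.
P'3: 0xB ⊕ 0xB ⊕ 0x0 = 0x0.
P'4: 0x4 ⊕ 0x2 ⊕ 0x8 = 0xE.
P'5: 0x4 ⊕ 0x8 ⊕ 0xE = 0x2.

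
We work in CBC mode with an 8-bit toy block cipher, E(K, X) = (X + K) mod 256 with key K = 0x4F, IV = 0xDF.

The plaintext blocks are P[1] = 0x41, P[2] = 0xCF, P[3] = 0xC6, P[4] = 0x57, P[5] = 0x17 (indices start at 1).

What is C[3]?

CBC encryption: C_i = E(K, P_i ⊕ C_{i−1}), with C_{0} = IV.
C[1]: P[1] ⊕ 0xDF = 0x9E; E(K, 0x9E) = 0xED.
C[2]: P[2] ⊕ 0xED = 0x22; E(K, 0x22) = 0x71.
C[3]: P[3] ⊕ 0x71 = 0xB7; E(K, 0xB7) = 0x06.

C[3] = 0x06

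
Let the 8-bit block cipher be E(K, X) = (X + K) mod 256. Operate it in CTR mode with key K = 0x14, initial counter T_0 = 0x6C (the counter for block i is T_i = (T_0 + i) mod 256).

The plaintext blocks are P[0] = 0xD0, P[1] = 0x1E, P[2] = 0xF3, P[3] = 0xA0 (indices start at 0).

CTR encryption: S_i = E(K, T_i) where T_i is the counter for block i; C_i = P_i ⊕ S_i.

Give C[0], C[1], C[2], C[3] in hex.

C[0] = 0x50, C[1] = 0x9F, C[2] = 0x71, C[3] = 0x23

C[0]: T = 0x6C, S = E(K, T) = 0x80; 0xD0 ⊕ 0x80 = 0x50.
C[1]: T = 0x6D, S = E(K, T) = 0x81; 0x1E ⊕ 0x81 = 0x9F.
C[2]: T = 0x6E, S = E(K, T) = 0x82; 0xF3 ⊕ 0x82 = 0x71.
C[3]: T = 0x6F, S = E(K, T) = 0x83; 0xA0 ⊕ 0x83 = 0x23.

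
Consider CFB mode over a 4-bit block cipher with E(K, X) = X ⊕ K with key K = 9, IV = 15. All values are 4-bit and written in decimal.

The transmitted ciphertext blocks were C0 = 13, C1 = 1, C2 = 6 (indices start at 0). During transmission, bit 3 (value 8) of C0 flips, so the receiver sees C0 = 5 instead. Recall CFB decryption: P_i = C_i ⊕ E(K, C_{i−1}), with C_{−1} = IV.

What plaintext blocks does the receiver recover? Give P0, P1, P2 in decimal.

Only C0 changed, to 5. In CFB, a change in C_i flips the same bit in P_i and garbles P_{i+1}. Decrypting the received ciphertext:
P0: E(K, 15) = 6; 5 ⊕ 6 = 3.
P1: E(K, 5) = 12; 1 ⊕ 12 = 13.
P2: E(K, 1) = 8; 6 ⊕ 8 = 14.
Blocks that differ from the original plaintext: P0, P1.

P0 = 3, P1 = 13, P2 = 14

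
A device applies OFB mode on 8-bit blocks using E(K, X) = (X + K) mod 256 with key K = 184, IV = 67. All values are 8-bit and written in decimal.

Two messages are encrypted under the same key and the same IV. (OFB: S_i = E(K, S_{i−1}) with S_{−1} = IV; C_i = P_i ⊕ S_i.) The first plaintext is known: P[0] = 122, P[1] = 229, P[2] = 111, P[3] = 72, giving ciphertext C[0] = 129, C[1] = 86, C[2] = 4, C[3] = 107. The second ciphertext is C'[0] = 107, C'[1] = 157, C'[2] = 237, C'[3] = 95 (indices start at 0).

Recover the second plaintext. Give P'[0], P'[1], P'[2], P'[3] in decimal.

P'[0] = 144, P'[1] = 46, P'[2] = 134, P'[3] = 124

In OFB with a reused IV, both messages share the same keystream S_i, so C_i ⊕ C'_i = P_i ⊕ P'_i and thus P'_i = P_i ⊕ C_i ⊕ C'_i.
P'[0]: 122 ⊕ 129 ⊕ 107 = 144.
P'[1]: 229 ⊕ 86 ⊕ 157 = 46.
P'[2]: 111 ⊕ 4 ⊕ 237 = 134.
P'[3]: 72 ⊕ 107 ⊕ 95 = 124.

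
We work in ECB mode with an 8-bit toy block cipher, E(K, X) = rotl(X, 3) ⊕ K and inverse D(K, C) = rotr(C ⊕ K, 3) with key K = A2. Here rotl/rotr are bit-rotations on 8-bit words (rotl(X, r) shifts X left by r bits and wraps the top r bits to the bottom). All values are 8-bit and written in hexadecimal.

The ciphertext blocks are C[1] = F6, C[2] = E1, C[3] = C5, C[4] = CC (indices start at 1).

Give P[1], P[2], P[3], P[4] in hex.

ECB decryption: P_i = D(K, C_i).
P[1]: D(K, F6) = 8A.
P[2]: D(K, E1) = 68.
P[3]: D(K, C5) = EC.
P[4]: D(K, CC) = CD.

P[1] = 8A, P[2] = 68, P[3] = EC, P[4] = CD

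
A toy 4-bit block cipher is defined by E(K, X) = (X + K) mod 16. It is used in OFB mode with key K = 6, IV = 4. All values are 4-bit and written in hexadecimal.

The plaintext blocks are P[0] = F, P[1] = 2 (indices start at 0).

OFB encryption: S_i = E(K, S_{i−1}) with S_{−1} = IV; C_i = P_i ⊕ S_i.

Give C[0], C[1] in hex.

C[0]: S = E(K, 4) = A; F ⊕ A = 5.
C[1]: S = E(K, A) = 0; 2 ⊕ 0 = 2.

C[0] = 5, C[1] = 2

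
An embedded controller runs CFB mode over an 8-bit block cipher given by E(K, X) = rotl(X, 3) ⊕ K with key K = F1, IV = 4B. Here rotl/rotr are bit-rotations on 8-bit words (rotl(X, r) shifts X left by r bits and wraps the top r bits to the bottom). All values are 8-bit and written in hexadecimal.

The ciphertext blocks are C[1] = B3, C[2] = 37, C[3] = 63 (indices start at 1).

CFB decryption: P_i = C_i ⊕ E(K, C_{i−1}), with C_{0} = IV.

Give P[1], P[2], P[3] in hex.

P[1] = 18, P[2] = 5B, P[3] = 2B

P[1]: E(K, 4B) = AB; B3 ⊕ AB = 18.
P[2]: E(K, B3) = 6C; 37 ⊕ 6C = 5B.
P[3]: E(K, 37) = 48; 63 ⊕ 48 = 2B.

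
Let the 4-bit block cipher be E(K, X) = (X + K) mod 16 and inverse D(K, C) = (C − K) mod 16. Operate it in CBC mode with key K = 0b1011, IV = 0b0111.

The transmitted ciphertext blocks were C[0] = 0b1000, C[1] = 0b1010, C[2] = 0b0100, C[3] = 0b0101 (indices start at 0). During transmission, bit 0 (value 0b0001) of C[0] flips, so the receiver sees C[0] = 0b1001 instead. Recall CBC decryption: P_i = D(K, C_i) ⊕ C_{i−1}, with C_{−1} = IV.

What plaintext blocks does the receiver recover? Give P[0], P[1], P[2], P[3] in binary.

Only C[0] changed, to 0b1001. In CBC, a change in C_i garbles P_i and flips the same bit in P_{i+1}. Decrypting the received ciphertext:
P[0]: D(K, 0b1001) = 0b1110; 0b1110 ⊕ 0b0111 = 0b1001.
P[1]: D(K, 0b1010) = 0b1111; 0b1111 ⊕ 0b1001 = 0b0110.
P[2]: D(K, 0b0100) = 0b1001; 0b1001 ⊕ 0b1010 = 0b0011.
P[3]: D(K, 0b0101) = 0b1010; 0b1010 ⊕ 0b0100 = 0b1110.
Blocks that differ from the original plaintext: P[0], P[1].

P[0] = 0b1001, P[1] = 0b0110, P[2] = 0b0011, P[3] = 0b1110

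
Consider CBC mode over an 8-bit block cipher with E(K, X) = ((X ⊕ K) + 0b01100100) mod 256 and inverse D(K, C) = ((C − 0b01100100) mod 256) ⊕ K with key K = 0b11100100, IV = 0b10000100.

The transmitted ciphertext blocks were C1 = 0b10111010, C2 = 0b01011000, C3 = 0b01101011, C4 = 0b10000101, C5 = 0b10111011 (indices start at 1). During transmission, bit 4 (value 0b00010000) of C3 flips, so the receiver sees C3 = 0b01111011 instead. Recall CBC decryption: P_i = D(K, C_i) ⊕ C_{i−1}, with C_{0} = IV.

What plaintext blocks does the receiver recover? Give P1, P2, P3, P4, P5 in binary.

Only C3 changed, to 0b01111011. In CBC, a change in C_i garbles P_i and flips the same bit in P_{i+1}. Decrypting the received ciphertext:
P1: D(K, 0b10111010) = 0b10110010; 0b10110010 ⊕ 0b10000100 = 0b00110110.
P2: D(K, 0b01011000) = 0b00010000; 0b00010000 ⊕ 0b10111010 = 0b10101010.
P3: D(K, 0b01111011) = 0b11110011; 0b11110011 ⊕ 0b01011000 = 0b10101011.
P4: D(K, 0b10000101) = 0b11000101; 0b11000101 ⊕ 0b01111011 = 0b10111110.
P5: D(K, 0b10111011) = 0b10110011; 0b10110011 ⊕ 0b10000101 = 0b00110110.
Blocks that differ from the original plaintext: P3, P4.

P1 = 0b00110110, P2 = 0b10101010, P3 = 0b10101011, P4 = 0b10111110, P5 = 0b00110110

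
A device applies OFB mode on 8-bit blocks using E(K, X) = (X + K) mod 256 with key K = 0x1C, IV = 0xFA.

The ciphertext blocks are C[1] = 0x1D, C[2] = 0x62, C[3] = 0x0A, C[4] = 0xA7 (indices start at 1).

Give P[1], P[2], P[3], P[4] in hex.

OFB decryption: S_i = E(K, S_{i−1}) with S_{0} = IV; P_i = C_i ⊕ S_i.
P[1]: S = E(K, 0xFA) = 0x16; 0x1D ⊕ 0x16 = 0x0B.
P[2]: S = E(K, 0x16) = 0x32; 0x62 ⊕ 0x32 = 0x50.
P[3]: S = E(K, 0x32) = 0x4E; 0x0A ⊕ 0x4E = 0x44.
P[4]: S = E(K, 0x4E) = 0x6A; 0xA7 ⊕ 0x6A = 0xCD.

P[1] = 0x0B, P[2] = 0x50, P[3] = 0x44, P[4] = 0xCD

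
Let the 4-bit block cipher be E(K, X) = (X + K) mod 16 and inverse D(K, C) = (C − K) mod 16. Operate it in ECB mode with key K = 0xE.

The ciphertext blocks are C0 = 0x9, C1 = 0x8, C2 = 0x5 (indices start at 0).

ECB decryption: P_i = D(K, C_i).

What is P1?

P1 = 0xA

P1: D(K, 0x8) = 0xA.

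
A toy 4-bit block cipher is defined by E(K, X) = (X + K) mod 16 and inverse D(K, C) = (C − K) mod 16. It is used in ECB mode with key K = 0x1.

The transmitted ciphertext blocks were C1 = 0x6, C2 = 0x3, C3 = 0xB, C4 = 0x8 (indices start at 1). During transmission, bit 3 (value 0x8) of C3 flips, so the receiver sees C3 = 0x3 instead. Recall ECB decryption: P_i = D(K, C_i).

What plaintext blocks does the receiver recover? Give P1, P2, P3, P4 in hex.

P1 = 0x5, P2 = 0x2, P3 = 0x2, P4 = 0x7

Only C3 changed, to 0x3. In ECB, a change in C_i affects only P_i. Decrypting the received ciphertext:
P1: D(K, 0x6) = 0x5.
P2: D(K, 0x3) = 0x2.
P3: D(K, 0x3) = 0x2.
P4: D(K, 0x8) = 0x7.
Blocks that differ from the original plaintext: P3.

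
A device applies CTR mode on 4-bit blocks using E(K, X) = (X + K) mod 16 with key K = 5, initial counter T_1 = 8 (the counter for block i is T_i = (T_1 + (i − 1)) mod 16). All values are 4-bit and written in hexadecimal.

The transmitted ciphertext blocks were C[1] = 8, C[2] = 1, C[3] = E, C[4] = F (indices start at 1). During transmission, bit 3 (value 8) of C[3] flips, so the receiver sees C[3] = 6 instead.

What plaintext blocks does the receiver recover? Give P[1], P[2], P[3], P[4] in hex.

P[1] = 5, P[2] = F, P[3] = 9, P[4] = F

CTR decryption: S_i = E(K, T_i) where T_i is the counter for block i; P_i = C_i ⊕ S_i.
Only C[3] changed, to 6. In CTR, a change in C_i flips the same bit in P_i only; the keystream is unaffected. Decrypting the received ciphertext:
P[1]: T = 8, S = E(K, T) = D; 8 ⊕ D = 5.
P[2]: T = 9, S = E(K, T) = E; 1 ⊕ E = F.
P[3]: T = A, S = E(K, T) = F; 6 ⊕ F = 9.
P[4]: T = B, S = E(K, T) = 0; F ⊕ 0 = F.
Blocks that differ from the original plaintext: P[3].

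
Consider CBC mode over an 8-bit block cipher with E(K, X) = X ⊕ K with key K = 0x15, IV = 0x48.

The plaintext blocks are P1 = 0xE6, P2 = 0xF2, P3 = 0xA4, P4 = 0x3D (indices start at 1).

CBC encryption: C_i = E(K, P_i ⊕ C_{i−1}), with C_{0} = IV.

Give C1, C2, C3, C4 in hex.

C1 = 0xBB, C2 = 0x5C, C3 = 0xED, C4 = 0xC5

C1: P1 ⊕ 0x48 = 0xAE; E(K, 0xAE) = 0xBB.
C2: P2 ⊕ 0xBB = 0x49; E(K, 0x49) = 0x5C.
C3: P3 ⊕ 0x5C = 0xF8; E(K, 0xF8) = 0xED.
C4: P4 ⊕ 0xED = 0xD0; E(K, 0xD0) = 0xC5.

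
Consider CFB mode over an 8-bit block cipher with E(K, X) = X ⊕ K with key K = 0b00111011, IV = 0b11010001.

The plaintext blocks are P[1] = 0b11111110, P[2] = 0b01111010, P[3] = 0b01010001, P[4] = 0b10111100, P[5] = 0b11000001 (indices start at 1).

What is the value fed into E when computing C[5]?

0b10111000

CFB encryption: C_i = P_i ⊕ E(K, C_{i−1}), with C_{0} = IV.
C[1]: E(K, 0b11010001) = 0b11101010; 0b11111110 ⊕ 0b11101010 = 0b00010100.
C[2]: E(K, 0b00010100) = 0b00101111; 0b01111010 ⊕ 0b00101111 = 0b01010101.
C[3]: E(K, 0b01010101) = 0b01101110; 0b01010001 ⊕ 0b01101110 = 0b00111111.
C[4]: E(K, 0b00111111) = 0b00000100; 0b10111100 ⊕ 0b00000100 = 0b10111000.
C[5]: E(K, 0b10111000) = 0b10000011; 0b11000001 ⊕ 0b10000011 = 0b01000010.
So the input to E for block [5] is 0b10111000.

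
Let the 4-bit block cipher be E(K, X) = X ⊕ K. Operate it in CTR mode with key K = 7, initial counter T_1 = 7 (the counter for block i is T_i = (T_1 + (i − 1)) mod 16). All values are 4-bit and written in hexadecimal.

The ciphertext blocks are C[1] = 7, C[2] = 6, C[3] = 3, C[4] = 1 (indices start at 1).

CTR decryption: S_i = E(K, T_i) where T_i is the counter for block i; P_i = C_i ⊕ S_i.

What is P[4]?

P[4]: T = A, S = E(K, T) = D; 1 ⊕ D = C.

P[4] = C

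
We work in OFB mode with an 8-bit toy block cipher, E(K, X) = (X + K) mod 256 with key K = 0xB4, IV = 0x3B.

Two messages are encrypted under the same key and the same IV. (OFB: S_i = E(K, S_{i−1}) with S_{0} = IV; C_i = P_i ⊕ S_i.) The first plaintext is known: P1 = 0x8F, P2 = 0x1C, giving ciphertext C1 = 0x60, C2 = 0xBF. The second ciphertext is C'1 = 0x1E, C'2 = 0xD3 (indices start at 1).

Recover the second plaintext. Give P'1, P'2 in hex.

P'1 = 0xF1, P'2 = 0x70

In OFB with a reused IV, both messages share the same keystream S_i, so C_i ⊕ C'_i = P_i ⊕ P'_i and thus P'_i = P_i ⊕ C_i ⊕ C'_i.
P'1: 0x8F ⊕ 0x60 ⊕ 0x1E = 0xF1.
P'2: 0x1C ⊕ 0xBF ⊕ 0xD3 = 0x70.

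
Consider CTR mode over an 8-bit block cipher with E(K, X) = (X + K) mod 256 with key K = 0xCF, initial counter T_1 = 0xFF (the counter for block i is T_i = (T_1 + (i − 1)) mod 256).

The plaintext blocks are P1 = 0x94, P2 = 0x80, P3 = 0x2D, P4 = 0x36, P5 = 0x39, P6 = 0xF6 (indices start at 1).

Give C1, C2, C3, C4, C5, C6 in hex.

C1 = 0x5A, C2 = 0x4F, C3 = 0xFD, C4 = 0xE7, C5 = 0xEB, C6 = 0x25

CTR encryption: S_i = E(K, T_i) where T_i is the counter for block i; C_i = P_i ⊕ S_i.
C1: T = 0xFF, S = E(K, T) = 0xCE; 0x94 ⊕ 0xCE = 0x5A.
C2: T = 0x00, S = E(K, T) = 0xCF; 0x80 ⊕ 0xCF = 0x4F.
C3: T = 0x01, S = E(K, T) = 0xD0; 0x2D ⊕ 0xD0 = 0xFD.
C4: T = 0x02, S = E(K, T) = 0xD1; 0x36 ⊕ 0xD1 = 0xE7.
C5: T = 0x03, S = E(K, T) = 0xD2; 0x39 ⊕ 0xD2 = 0xEB.
C6: T = 0x04, S = E(K, T) = 0xD3; 0xF6 ⊕ 0xD3 = 0x25.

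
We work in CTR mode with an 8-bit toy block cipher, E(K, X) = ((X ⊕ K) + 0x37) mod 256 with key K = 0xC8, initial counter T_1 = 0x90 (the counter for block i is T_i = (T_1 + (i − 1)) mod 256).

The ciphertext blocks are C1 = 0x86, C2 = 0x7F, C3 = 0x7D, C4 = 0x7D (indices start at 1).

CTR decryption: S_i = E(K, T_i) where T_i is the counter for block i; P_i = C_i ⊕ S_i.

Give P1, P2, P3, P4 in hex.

P1: T = 0x90, S = E(K, T) = 0x8F; 0x86 ⊕ 0x8F = 0x09.
P2: T = 0x91, S = E(K, T) = 0x90; 0x7F ⊕ 0x90 = 0xEF.
P3: T = 0x92, S = E(K, T) = 0x91; 0x7D ⊕ 0x91 = 0xEC.
P4: T = 0x93, S = E(K, T) = 0x92; 0x7D ⊕ 0x92 = 0xEF.

P1 = 0x09, P2 = 0xEF, P3 = 0xEC, P4 = 0xEF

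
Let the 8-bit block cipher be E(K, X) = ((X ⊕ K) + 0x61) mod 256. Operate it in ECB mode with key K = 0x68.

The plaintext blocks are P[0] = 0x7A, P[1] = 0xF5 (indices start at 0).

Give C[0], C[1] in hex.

C[0] = 0x73, C[1] = 0xFE

ECB encryption: C_i = E(K, P_i).
C[0]: E(K, 0x7A) = 0x73.
C[1]: E(K, 0xF5) = 0xFE.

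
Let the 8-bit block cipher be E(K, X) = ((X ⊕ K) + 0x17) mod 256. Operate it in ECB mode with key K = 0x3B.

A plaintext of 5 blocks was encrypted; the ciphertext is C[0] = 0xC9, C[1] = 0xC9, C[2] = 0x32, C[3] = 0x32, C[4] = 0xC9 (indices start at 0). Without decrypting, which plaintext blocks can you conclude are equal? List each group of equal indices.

ECB encrypts each block independently with the same key, so equal ciphertext blocks imply equal plaintext blocks.
C[0] = C[1] = C[4] = 0xC9, so P[0] = P[1] = P[4].
C[2] = C[3] = 0x32, so P[2] = P[3].

P[0] = P[1] = P[4]; P[2] = P[3]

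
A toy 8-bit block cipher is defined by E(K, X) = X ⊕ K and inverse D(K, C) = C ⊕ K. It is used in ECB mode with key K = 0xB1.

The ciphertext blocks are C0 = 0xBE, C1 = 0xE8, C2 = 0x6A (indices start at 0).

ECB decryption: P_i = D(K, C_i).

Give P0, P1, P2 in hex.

P0 = 0x0F, P1 = 0x59, P2 = 0xDB

P0: D(K, 0xBE) = 0x0F.
P1: D(K, 0xE8) = 0x59.
P2: D(K, 0x6A) = 0xDB.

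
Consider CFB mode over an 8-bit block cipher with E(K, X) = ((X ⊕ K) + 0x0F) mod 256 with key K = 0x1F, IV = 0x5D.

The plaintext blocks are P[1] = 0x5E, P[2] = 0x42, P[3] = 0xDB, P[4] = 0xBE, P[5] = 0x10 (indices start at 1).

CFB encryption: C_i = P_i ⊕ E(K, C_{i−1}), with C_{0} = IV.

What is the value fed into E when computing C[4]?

C[1]: E(K, 0x5D) = 0x51; 0x5E ⊕ 0x51 = 0x0F.
C[2]: E(K, 0x0F) = 0x1F; 0x42 ⊕ 0x1F = 0x5D.
C[3]: E(K, 0x5D) = 0x51; 0xDB ⊕ 0x51 = 0x8A.
C[4]: E(K, 0x8A) = 0xA4; 0xBE ⊕ 0xA4 = 0x1A.
So the input to E for block [4] is 0x8A.

0x8A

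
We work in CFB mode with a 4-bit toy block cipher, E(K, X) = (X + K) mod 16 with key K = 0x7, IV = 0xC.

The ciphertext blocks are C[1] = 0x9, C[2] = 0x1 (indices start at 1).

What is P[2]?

P[2] = 0x1

CFB decryption: P_i = C_i ⊕ E(K, C_{i−1}), with C_{0} = IV.
P[2]: E(K, 0x9) = 0x0; 0x1 ⊕ 0x0 = 0x1.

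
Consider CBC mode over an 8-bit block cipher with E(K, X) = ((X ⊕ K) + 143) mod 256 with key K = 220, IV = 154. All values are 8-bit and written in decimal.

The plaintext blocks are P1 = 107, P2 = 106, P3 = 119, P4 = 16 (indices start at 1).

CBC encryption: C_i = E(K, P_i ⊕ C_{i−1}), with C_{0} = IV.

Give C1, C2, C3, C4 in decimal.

C1 = 188, C2 = 153, C3 = 193, C4 = 156

C1: P1 ⊕ 154 = 241; E(K, 241) = 188.
C2: P2 ⊕ 188 = 214; E(K, 214) = 153.
C3: P3 ⊕ 153 = 238; E(K, 238) = 193.
C4: P4 ⊕ 193 = 209; E(K, 209) = 156.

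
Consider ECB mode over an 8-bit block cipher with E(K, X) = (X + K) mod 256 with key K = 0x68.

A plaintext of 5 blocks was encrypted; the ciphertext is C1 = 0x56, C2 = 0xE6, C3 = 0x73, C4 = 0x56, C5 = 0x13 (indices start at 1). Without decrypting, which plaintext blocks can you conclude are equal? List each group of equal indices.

P1 = P4

ECB encrypts each block independently with the same key, so equal ciphertext blocks imply equal plaintext blocks.
C1 = C4 = 0x56, so P1 = P4.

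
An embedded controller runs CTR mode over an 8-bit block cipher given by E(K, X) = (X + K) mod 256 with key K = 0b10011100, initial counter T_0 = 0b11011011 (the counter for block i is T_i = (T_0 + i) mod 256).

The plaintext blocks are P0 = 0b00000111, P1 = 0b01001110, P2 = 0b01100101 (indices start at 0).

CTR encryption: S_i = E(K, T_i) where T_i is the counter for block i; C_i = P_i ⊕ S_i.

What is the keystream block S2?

C0: T = 0b11011011, S = E(K, T) = 0b01110111; 0b00000111 ⊕ 0b01110111 = 0b01110000.
C1: T = 0b11011100, S = E(K, T) = 0b01111000; 0b01001110 ⊕ 0b01111000 = 0b00110110.
C2: T = 0b11011101, S = E(K, T) = 0b01111001; 0b01100101 ⊕ 0b01111001 = 0b00011100.
So S2 = 0b01111001.

0b01111001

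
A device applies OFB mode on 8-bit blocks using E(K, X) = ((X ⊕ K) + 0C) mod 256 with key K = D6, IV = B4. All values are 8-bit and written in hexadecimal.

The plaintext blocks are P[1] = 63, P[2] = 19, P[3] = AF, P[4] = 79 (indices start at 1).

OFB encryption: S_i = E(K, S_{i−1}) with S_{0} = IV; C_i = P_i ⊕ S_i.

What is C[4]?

C[4] = AD

C[1]: S = E(K, B4) = 6E; 63 ⊕ 6E = 0D.
C[2]: S = E(K, 6E) = C4; 19 ⊕ C4 = DD.
C[3]: S = E(K, C4) = 1E; AF ⊕ 1E = B1.
C[4]: S = E(K, 1E) = D4; 79 ⊕ D4 = AD.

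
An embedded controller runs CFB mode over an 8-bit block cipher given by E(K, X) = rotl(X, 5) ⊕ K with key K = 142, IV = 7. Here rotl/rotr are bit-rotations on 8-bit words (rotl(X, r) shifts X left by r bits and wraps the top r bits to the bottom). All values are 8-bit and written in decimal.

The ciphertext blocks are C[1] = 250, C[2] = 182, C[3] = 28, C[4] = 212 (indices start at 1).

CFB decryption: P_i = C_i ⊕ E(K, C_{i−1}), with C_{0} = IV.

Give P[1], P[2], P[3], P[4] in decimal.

P[1] = 148, P[2] = 103, P[3] = 68, P[4] = 217

P[1]: E(K, 7) = 110; 250 ⊕ 110 = 148.
P[2]: E(K, 250) = 209; 182 ⊕ 209 = 103.
P[3]: E(K, 182) = 88; 28 ⊕ 88 = 68.
P[4]: E(K, 28) = 13; 212 ⊕ 13 = 217.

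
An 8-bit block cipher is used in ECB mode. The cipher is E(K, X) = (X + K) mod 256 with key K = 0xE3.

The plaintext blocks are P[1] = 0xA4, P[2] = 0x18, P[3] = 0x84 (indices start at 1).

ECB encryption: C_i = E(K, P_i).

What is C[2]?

C[2] = 0xFB

C[2]: E(K, 0x18) = 0xFB.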